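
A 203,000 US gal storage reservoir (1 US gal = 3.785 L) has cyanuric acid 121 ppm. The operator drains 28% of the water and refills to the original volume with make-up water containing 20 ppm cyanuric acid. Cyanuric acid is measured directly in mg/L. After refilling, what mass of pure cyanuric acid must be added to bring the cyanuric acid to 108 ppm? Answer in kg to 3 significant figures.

11.7 kg

Volume: 203,000 US gal × 3.785 L/gal = 768,355 L.
After draining 28% and refilling: 121 × 0.72 + 20 × 0.28 = 92.72 ppm.
Deficit to target: 108 − 92.72 = 15.28 mg/L.
Mass: 15.28 mg/L × 768,355 L = 11,740 g cyanuric acid.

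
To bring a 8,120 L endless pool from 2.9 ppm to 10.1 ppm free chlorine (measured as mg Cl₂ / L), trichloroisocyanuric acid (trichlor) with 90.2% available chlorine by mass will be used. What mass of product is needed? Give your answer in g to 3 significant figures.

Chlorine deficit: 10.1 − 2.9 = 7.2 ppm = 7.2 mg/L as Cl₂.
Cl₂ equivalent needed: 7.2 mg/L × 8,120 L = 58,460 mg = 58.46 g.
Product at 90.2% available chlorine: 58.46 / 0.902 = 64.82 g.

64.8 g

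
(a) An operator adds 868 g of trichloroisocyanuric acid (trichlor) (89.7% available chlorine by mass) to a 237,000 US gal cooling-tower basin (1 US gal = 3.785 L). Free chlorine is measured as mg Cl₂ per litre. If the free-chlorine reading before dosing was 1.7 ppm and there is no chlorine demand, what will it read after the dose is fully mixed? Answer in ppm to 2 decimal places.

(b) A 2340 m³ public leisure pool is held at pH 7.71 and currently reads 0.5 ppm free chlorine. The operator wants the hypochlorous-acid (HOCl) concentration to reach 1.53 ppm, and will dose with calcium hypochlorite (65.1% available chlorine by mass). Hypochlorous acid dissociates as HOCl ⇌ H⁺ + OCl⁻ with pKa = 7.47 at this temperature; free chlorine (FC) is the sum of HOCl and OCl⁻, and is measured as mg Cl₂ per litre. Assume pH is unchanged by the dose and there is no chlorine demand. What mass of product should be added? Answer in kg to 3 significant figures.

(a) 2.57 ppm; (b) 13.3 kg

(a) Volume: 237,000 US gal × 3.785 L/gal = 897,045 L.
(a) Available chlorine delivered: 868 g × 0.897 = 778.6 g as Cl₂.
(a) Concentration rise: 778.6 g / 897,045 L = 0.868 mg/L = 0.87 ppm.
(a) Final FC: 1.7 + 0.87 = 2.57 ppm.

(b) Volume: 2340 m³ = 2,340,000 L.
(b) [OCl⁻]/[HOCl] = 10^(pH − pKa) = 10^(7.71 − 7.47) = 1.738; fraction as HOCl = 1/(1 + 1.738) = 0.3653.
(b) Free chlorine required for 1.53 ppm HOCl: 1.53 / 0.3653 = 4.189 ppm.
(b) FC to add: 4.189 − 0.5 = 3.689 mg/L as Cl₂.
(b) Cl₂ equivalent: 3.689 mg/L × 2,340,000 L = 8632 g.
(b) Product at 65.1% available Cl: 8632 / 0.651 = 13,260 g.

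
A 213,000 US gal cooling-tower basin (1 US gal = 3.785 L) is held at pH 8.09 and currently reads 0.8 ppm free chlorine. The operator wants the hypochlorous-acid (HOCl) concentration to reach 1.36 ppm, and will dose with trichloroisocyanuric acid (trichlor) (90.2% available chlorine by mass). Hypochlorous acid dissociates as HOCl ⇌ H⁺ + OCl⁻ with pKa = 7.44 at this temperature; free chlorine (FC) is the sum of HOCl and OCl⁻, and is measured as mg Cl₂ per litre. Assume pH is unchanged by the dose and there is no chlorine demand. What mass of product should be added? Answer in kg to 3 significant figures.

5.93 kg

Volume: 213,000 US gal × 3.785 L/gal = 806,205 L.
[OCl⁻]/[HOCl] = 10^(pH − pKa) = 10^(8.09 − 7.44) = 4.467; fraction as HOCl = 1/(1 + 4.467) = 0.1829.
Free chlorine required for 1.36 ppm HOCl: 1.36 / 0.1829 = 7.435 ppm.
FC to add: 7.435 − 0.8 = 6.635 mg/L as Cl₂.
Cl₂ equivalent: 6.635 mg/L × 806,205 L = 5349 g.
Product at 90.2% available Cl: 5349 / 0.902 = 5930 g.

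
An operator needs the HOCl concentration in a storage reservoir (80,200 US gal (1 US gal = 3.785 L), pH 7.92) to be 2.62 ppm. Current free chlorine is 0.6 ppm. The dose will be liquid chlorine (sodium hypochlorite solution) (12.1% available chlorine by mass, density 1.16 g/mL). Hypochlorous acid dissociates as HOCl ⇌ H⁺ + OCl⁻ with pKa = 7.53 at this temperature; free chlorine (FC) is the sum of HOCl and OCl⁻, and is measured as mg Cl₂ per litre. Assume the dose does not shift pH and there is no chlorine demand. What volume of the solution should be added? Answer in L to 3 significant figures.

Volume: 80,200 US gal × 3.785 L/gal = 303,557 L.
[OCl⁻]/[HOCl] = 10^(pH − pKa) = 10^(7.92 − 7.53) = 2.455; fraction as HOCl = 1/(1 + 2.455) = 0.2895.
Free chlorine required for 2.62 ppm HOCl: 2.62 / 0.2895 = 9.051 ppm.
FC to add: 9.051 − 0.6 = 8.451 mg/L as Cl₂.
Cl₂ equivalent: 8.451 mg/L × 303,557 L = 2565 g.
Product at 12.1% available Cl: 2565 / 0.121 = 21,200 g.
Volume: 21,200 g ÷ 1.16 g/mL = 18,280 mL.

18.3 L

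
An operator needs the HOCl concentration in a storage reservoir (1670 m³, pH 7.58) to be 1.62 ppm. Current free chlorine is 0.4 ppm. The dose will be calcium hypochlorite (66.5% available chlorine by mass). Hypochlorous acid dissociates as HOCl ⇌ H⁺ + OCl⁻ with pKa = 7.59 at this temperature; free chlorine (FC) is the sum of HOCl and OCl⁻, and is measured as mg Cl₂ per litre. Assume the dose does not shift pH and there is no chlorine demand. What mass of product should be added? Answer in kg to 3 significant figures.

7.04 kg

Volume: 1670 m³ = 1,670,000 L.
[OCl⁻]/[HOCl] = 10^(pH − pKa) = 10^(7.58 − 7.59) = 0.9772; fraction as HOCl = 1/(1 + 0.9772) = 0.5058.
Free chlorine required for 1.62 ppm HOCl: 1.62 / 0.5058 = 3.203 ppm.
FC to add: 3.203 − 0.4 = 2.803 mg/L as Cl₂.
Cl₂ equivalent: 2.803 mg/L × 1,670,000 L = 4681 g.
Product at 66.5% available Cl: 4681 / 0.665 = 7039 g.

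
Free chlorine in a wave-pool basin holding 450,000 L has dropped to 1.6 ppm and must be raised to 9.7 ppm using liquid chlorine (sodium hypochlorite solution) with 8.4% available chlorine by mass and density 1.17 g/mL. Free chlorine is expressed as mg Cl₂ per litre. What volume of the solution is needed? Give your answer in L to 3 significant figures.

Chlorine deficit: 9.7 − 1.6 = 8.1 ppm = 8.1 mg/L as Cl₂.
Cl₂ equivalent needed: 8.1 mg/L × 450,000 L = 3,645,000 mg = 3645 g.
Product at 8.4% available chlorine: 3645 / 0.084 = 43,390 g.
Volume at density 1.17 g/mL: 43,390 g ÷ 1.17 g/mL = 37,090 mL.

37.1 L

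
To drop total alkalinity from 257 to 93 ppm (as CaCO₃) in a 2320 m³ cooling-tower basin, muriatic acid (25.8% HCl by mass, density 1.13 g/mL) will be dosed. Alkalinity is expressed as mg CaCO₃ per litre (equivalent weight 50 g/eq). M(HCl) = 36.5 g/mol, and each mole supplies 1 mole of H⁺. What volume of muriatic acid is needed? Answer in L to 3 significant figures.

953 L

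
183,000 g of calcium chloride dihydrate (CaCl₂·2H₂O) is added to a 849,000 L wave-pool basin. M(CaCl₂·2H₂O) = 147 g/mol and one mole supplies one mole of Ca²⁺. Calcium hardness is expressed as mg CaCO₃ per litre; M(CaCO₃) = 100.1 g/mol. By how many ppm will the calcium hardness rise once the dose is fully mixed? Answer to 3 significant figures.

147 ppm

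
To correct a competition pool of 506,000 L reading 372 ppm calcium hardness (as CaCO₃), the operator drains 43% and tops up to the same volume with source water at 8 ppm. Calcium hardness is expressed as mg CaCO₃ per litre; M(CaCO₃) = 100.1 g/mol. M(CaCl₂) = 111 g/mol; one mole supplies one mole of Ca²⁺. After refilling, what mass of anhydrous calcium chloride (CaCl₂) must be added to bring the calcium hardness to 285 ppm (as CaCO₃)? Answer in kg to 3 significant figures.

39.0 kg

After draining 43% and refilling: 372 × 0.57 + 8 × 0.43 = 215.48 ppm.
Deficit to target: 285 − 215.48 = 69.52 mg/L.
As CaCO₃: 69.52 mg/L × 506,000 L = 35,180 g; ÷ 100.1 = 351.4 mol Ca²⁺.
Mass: 351.4 × 111 = 39,010 g.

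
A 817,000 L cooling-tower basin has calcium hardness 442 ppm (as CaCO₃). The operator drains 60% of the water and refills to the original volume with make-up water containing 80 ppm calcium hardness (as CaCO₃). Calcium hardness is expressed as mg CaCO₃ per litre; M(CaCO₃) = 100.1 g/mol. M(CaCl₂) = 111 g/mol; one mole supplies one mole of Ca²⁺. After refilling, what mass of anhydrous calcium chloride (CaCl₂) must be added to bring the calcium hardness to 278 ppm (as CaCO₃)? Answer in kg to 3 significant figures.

After draining 60% and refilling: 442 × 0.40 + 80 × 0.60 = 224.8 ppm.
Deficit to target: 278 − 224.8 = 53.2 mg/L.
As CaCO₃: 53.2 mg/L × 817,000 L = 43,460 g; ÷ 100.1 = 434.2 mol Ca²⁺.
Mass: 434.2 × 111 = 48,200 g.

48.2 kg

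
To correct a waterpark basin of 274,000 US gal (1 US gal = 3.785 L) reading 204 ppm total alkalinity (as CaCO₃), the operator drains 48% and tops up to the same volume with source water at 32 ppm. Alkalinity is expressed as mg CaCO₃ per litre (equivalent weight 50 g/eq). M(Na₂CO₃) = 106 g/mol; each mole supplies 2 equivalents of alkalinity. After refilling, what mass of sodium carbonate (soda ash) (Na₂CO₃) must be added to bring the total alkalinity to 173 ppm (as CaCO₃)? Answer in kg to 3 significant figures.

56.7 kg

Volume: 274,000 US gal × 3.785 L/gal = 1,037,090 L.
After draining 48% and refilling: 204 × 0.52 + 32 × 0.48 = 121.44 ppm.
Deficit to target: 173 − 121.44 = 51.56 mg/L.
As CaCO₃: 51.56 mg/L × 1,037,090 L = 53,470 g; ÷ 50 g/eq ÷ 2 = 534.7 mol Na₂CO₃.
Mass: 534.7 × 106 = 56,680 g.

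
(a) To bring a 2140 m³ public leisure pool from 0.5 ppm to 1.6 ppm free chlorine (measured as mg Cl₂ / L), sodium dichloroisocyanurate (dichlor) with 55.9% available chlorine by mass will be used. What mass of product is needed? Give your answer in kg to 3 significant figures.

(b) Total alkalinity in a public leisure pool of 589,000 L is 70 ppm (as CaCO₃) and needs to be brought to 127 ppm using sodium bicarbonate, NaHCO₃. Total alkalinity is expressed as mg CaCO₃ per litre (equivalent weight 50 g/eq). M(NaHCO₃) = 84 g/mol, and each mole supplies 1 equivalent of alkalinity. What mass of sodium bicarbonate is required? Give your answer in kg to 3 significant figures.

(a) 4.21 kg; (b) 56.4 kg

(a) Volume: 2140 m³ = 2,140,000 L.
(a) Chlorine deficit: 1.6 − 0.5 = 1.1 ppm = 1.1 mg/L as Cl₂.
(a) Cl₂ equivalent needed: 1.1 mg/L × 2,140,000 L = 2,354,000 mg = 2354 g.
(a) Product at 55.9% available chlorine: 2354 / 0.559 = 4211 g.

(b) Alkalinity to add: (127 − 70) = 57 mg/L as CaCO₃ × 589,000 L = 33,570 g as CaCO₃.
(b) Equivalents: 33,570 g ÷ 50 g/eq = 671.5 eq.
(b) NaHCO₃ supplies 1 eq per mole → 671.5 mol.
(b) Mass: 671.5 mol × 84 g/mol = 56,400 g.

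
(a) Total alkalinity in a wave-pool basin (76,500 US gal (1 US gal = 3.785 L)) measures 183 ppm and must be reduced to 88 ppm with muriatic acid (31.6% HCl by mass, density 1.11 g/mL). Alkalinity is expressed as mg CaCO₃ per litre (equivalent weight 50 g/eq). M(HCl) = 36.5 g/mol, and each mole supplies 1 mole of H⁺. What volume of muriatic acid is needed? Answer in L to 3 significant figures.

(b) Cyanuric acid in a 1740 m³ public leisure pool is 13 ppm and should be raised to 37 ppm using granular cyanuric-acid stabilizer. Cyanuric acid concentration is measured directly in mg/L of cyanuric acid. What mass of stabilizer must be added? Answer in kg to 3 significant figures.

(a) 57.2 L; (b) 41.8 kg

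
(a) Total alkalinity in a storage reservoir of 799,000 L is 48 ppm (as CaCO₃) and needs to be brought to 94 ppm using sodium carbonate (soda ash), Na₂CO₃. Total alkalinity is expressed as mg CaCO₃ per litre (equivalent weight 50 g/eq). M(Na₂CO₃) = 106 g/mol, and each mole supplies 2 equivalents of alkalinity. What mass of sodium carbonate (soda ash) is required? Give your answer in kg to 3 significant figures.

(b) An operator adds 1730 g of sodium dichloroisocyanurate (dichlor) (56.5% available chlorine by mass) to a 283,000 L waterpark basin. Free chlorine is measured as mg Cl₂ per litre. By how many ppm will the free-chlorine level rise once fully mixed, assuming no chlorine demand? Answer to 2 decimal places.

(a) Alkalinity to add: (94 − 48) = 46 mg/L as CaCO₃ × 799,000 L = 36,750 g as CaCO₃.
(a) Equivalents: 36,750 g ÷ 50 g/eq = 735.1 eq.
(a) Each mole of Na₂CO₃ supplies 2 eq, so 735.1 / 2 = 367.5 mol.
(a) Mass: 367.5 mol × 106 g/mol = 38,960 g.

(b) Available chlorine delivered: 1730 g × 0.565 = 977.4 g as Cl₂.
(b) Concentration rise: 977.4 g / 283,000 L = 3.454 mg/L = 3.45 ppm.

(a) 39.0 kg; (b) 3.45 ppm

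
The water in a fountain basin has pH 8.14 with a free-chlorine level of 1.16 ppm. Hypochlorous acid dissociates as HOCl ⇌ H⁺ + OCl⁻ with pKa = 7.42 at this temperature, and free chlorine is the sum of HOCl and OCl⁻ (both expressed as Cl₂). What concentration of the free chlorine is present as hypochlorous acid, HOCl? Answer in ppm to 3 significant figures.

[OCl⁻]/[HOCl] = 10^(pH − pKa) = 10^(8.14 − 7.42) = 10^0.72 = 5.248.
Fraction as HOCl = 1 / (1 + 5.248) = 0.16.
HOCl = 0.16 × 1.16 ppm = 0.1857 ppm.

0.186 ppm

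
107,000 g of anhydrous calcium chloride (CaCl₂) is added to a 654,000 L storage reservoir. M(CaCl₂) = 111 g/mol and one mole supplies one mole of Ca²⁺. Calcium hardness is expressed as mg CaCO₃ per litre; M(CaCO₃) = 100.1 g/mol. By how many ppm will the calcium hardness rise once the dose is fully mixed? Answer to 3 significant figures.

148 ppm

Moles of Ca²⁺: 107,000 g ÷ 111 g/mol = 964 mol.
As CaCO₃: 964 mol × 100.1 g/mol = 96,490 g.
Rise: 96,490 g / 654,000 L × 1000 = 147.5 mg/L.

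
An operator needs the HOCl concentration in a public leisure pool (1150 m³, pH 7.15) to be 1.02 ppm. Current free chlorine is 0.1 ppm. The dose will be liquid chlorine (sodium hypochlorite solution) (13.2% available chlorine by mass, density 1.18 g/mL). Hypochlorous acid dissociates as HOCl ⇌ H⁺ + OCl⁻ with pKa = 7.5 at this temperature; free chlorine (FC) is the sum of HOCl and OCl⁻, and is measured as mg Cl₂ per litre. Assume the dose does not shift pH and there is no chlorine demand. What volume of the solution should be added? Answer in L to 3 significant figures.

Volume: 1150 m³ = 1,150,000 L.
[OCl⁻]/[HOCl] = 10^(pH − pKa) = 10^(7.15 − 7.5) = 0.4467; fraction as HOCl = 1/(1 + 0.4467) = 0.6912.
Free chlorine required for 1.02 ppm HOCl: 1.02 / 0.6912 = 1.476 ppm.
FC to add: 1.476 − 0.1 = 1.376 mg/L as Cl₂.
Cl₂ equivalent: 1.376 mg/L × 1,150,000 L = 1582 g.
Product at 13.2% available Cl: 1582 / 0.132 = 11,980 g.
Volume: 11,980 g ÷ 1.18 g/mL = 10,160 mL.

10.2 L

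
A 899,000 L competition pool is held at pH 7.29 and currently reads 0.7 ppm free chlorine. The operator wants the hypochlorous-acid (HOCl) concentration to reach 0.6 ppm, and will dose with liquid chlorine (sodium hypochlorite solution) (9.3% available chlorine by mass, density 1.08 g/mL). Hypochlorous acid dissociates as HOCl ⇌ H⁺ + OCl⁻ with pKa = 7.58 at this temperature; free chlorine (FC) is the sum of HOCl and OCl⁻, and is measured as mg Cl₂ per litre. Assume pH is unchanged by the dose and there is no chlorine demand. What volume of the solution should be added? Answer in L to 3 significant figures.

[OCl⁻]/[HOCl] = 10^(pH − pKa) = 10^(7.29 − 7.58) = 0.5129; fraction as HOCl = 1/(1 + 0.5129) = 0.661.
Free chlorine required for 0.6 ppm HOCl: 0.6 / 0.661 = 0.9077 ppm.
FC to add: 0.9077 − 0.7 = 0.2077 mg/L as Cl₂.
Cl₂ equivalent: 0.2077 mg/L × 899,000 L = 186.7 g.
Product at 9.3% available Cl: 186.7 / 0.093 = 2008 g.
Volume: 2008 g ÷ 1.08 g/mL = 1859 mL.

1.86 L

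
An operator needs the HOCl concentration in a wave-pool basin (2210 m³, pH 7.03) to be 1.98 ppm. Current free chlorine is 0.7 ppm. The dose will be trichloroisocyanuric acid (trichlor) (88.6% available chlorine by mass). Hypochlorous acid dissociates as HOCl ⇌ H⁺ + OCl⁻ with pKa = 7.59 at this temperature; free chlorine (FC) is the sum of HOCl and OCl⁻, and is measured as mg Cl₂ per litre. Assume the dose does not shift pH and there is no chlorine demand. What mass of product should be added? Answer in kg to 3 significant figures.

Volume: 2210 m³ = 2,210,000 L.
[OCl⁻]/[HOCl] = 10^(pH − pKa) = 10^(7.03 − 7.59) = 0.2754; fraction as HOCl = 1/(1 + 0.2754) = 0.7841.
Free chlorine required for 1.98 ppm HOCl: 1.98 / 0.7841 = 2.525 ppm.
FC to add: 2.525 − 0.7 = 1.825 mg/L as Cl₂.
Cl₂ equivalent: 1.825 mg/L × 2,210,000 L = 4034 g.
Product at 88.6% available Cl: 4034 / 0.886 = 4553 g.

4.55 kg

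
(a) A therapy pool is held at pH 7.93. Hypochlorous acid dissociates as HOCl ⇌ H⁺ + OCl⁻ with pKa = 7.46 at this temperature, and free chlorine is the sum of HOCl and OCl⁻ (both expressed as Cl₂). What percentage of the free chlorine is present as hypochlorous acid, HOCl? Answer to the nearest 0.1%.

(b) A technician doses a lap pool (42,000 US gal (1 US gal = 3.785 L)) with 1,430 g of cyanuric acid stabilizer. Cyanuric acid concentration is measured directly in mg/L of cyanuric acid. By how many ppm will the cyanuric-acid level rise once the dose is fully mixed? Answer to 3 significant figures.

(a) [OCl⁻]/[HOCl] = 10^(pH − pKa) = 10^(7.93 − 7.46) = 10^0.47 = 2.951.
(a) Fraction as HOCl = 1 / (1 + 2.951) = 0.2531.

(b) Volume: 42,000 US gal × 3.785 L/gal = 158,970 L.
(b) Rise: 1,430 g / 158,970 L × 1000 = 8.995 mg/L.

(a) 25.3%; (b) 9.00 ppm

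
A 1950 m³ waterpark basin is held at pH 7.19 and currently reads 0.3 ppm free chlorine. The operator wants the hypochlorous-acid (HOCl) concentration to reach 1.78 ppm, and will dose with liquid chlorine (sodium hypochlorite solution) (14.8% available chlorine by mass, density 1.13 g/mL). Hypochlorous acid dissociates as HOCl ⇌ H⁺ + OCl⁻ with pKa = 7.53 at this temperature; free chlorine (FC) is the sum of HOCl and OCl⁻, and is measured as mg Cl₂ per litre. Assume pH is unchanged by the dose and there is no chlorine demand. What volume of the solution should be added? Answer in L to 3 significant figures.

Volume: 1950 m³ = 1,950,000 L.
[OCl⁻]/[HOCl] = 10^(pH − pKa) = 10^(7.19 − 7.53) = 0.4571; fraction as HOCl = 1/(1 + 0.4571) = 0.6863.
Free chlorine required for 1.78 ppm HOCl: 1.78 / 0.6863 = 2.594 ppm.
FC to add: 2.594 − 0.3 = 2.294 mg/L as Cl₂.
Cl₂ equivalent: 2.294 mg/L × 1,950,000 L = 4473 g.
Product at 14.8% available Cl: 4473 / 0.148 = 30,220 g.
Volume: 30,220 g ÷ 1.13 g/mL = 26,740 mL.

26.7 L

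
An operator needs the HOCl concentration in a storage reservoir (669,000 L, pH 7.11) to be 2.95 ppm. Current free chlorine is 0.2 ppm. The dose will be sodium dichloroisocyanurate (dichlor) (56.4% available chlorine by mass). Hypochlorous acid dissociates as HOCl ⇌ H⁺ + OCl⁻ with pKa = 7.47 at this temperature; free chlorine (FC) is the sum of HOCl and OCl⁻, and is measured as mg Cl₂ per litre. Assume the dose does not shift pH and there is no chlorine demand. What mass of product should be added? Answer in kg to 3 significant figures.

4.79 kg

[OCl⁻]/[HOCl] = 10^(pH − pKa) = 10^(7.11 − 7.47) = 0.4365; fraction as HOCl = 1/(1 + 0.4365) = 0.6961.
Free chlorine required for 2.95 ppm HOCl: 2.95 / 0.6961 = 4.238 ppm.
FC to add: 4.238 − 0.2 = 4.038 mg/L as Cl₂.
Cl₂ equivalent: 4.038 mg/L × 669,000 L = 2701 g.
Product at 56.4% available Cl: 2701 / 0.564 = 4789 g.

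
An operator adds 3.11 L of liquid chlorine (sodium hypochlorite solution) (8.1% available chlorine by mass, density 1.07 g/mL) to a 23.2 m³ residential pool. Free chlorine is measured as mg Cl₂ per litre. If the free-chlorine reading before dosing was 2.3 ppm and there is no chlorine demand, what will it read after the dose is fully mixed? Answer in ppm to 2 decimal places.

13.92 ppm

Volume: 23.2 m³ = 23,200 L.
Mass of solution: 3.11 L × 1000 mL/L × 1.07 g/mL = 3328 g.
Available chlorine delivered: 3328 g × 0.081 = 269.5 g as Cl₂.
Concentration rise: 269.5 g / 23,200 L = 11.62 mg/L = 11.62 ppm.
Final FC: 2.3 + 11.62 = 13.92 ppm.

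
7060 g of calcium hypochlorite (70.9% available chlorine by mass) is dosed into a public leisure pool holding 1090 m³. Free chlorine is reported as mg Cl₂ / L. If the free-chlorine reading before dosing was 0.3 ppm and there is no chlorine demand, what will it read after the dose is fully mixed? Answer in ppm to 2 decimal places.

4.89 ppm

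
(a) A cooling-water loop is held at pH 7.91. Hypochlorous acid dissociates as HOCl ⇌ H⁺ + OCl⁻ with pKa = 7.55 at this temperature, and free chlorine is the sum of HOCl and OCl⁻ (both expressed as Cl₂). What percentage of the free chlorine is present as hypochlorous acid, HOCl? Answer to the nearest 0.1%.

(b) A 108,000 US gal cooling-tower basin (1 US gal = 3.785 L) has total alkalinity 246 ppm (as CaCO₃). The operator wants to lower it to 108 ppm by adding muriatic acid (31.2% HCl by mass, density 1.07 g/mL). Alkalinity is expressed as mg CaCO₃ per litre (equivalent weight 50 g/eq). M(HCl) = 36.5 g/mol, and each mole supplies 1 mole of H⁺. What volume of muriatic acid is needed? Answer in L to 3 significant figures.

(a) [OCl⁻]/[HOCl] = 10^(pH − pKa) = 10^(7.91 − 7.55) = 10^0.36 = 2.291.
(a) Fraction as HOCl = 1 / (1 + 2.291) = 0.3039.

(b) Volume: 108,000 US gal × 3.785 L/gal = 408,780 L.
(b) Alkalinity to neutralize: (246 − 108) = 138 mg/L as CaCO₃ × 408,780 L = 56,410 g as CaCO₃.
(b) Equivalents of H⁺ required: 56,410 ÷ 50 g/eq = 1128 eq = 1128 mol HCl.
(b) Mass of HCl: 1128 × 36.5 = 41,180 g.
(b) Mass of 31.2% solution: 41,180 / 0.312 = 132,000 g.
(b) Volume: 132,000 g ÷ 1.07 g/mL = 123,400 mL.

(a) 30.4%; (b) 123 L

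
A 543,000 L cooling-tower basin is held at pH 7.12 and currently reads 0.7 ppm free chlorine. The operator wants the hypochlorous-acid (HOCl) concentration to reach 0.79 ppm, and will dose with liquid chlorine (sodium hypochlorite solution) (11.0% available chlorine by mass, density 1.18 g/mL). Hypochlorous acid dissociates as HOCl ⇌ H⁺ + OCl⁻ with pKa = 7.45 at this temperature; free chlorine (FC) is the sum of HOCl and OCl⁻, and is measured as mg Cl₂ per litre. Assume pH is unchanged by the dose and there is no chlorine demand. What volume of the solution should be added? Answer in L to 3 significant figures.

1.92 L

[OCl⁻]/[HOCl] = 10^(pH − pKa) = 10^(7.12 − 7.45) = 0.4677; fraction as HOCl = 1/(1 + 0.4677) = 0.6813.
Free chlorine required for 0.79 ppm HOCl: 0.79 / 0.6813 = 1.16 ppm.
FC to add: 1.16 − 0.7 = 0.4595 mg/L as Cl₂.
Cl₂ equivalent: 0.4595 mg/L × 543,000 L = 249.5 g.
Product at 11.0% available Cl: 249.5 / 0.11 = 2268 g.
Volume: 2268 g ÷ 1.18 g/mL = 1922 mL.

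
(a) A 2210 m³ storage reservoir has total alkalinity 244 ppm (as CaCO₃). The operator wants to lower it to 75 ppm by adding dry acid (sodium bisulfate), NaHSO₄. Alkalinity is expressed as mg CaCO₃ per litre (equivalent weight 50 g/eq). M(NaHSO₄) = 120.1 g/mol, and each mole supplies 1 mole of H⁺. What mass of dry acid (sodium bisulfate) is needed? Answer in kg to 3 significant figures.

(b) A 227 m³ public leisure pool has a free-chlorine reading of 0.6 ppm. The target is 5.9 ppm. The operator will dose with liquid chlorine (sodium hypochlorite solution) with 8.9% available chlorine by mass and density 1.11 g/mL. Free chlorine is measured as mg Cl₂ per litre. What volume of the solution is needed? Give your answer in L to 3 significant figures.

(a) 897 kg; (b) 12.2 L

(a) Volume: 2210 m³ = 2,210,000 L.
(a) Alkalinity to neutralize: (244 − 75) = 169 mg/L as CaCO₃ × 2,210,000 L = 373,500 g as CaCO₃.
(a) Equivalents of H⁺ required: 373,500 ÷ 50 g/eq = 7470 eq = 7470 mol NaHSO₄.
(a) Mass of NaHSO₄: 7470 × 120.1 = 897,100 g.

(b) Volume: 227 m³ = 227,000 L.
(b) Chlorine deficit: 5.9 − 0.6 = 5.3 ppm = 5.3 mg/L as Cl₂.
(b) Cl₂ equivalent needed: 5.3 mg/L × 227,000 L = 1,203,000 mg = 1203 g.
(b) Product at 8.9% available chlorine: 1203 / 0.089 = 13,520 g.
(b) Volume at density 1.11 g/mL: 13,520 g ÷ 1.11 g/mL = 12,180 mL.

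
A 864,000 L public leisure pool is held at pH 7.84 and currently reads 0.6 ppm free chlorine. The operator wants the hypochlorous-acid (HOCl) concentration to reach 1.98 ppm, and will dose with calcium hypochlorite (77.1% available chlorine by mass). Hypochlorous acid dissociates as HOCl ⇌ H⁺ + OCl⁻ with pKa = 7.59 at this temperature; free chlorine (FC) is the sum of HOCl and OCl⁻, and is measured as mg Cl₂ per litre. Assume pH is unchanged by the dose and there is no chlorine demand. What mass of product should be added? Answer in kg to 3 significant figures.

[OCl⁻]/[HOCl] = 10^(pH − pKa) = 10^(7.84 − 7.59) = 1.778; fraction as HOCl = 1/(1 + 1.778) = 0.3599.
Free chlorine required for 1.98 ppm HOCl: 1.98 / 0.3599 = 5.501 ppm.
FC to add: 5.501 − 0.6 = 4.901 mg/L as Cl₂.
Cl₂ equivalent: 4.901 mg/L × 864,000 L = 4234 g.
Product at 77.1% available Cl: 4234 / 0.771 = 5492 g.

5.49 kg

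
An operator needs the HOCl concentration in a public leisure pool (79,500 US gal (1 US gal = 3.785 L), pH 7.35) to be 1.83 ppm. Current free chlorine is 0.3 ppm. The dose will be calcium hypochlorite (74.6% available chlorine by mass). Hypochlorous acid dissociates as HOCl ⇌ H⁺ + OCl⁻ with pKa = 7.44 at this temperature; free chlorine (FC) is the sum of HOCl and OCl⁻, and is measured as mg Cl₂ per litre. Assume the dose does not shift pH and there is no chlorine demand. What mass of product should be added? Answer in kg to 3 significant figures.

1.22 kg

Volume: 79,500 US gal × 3.785 L/gal = 300,908 L.
[OCl⁻]/[HOCl] = 10^(pH − pKa) = 10^(7.35 − 7.44) = 0.8128; fraction as HOCl = 1/(1 + 0.8128) = 0.5516.
Free chlorine required for 1.83 ppm HOCl: 1.83 / 0.5516 = 3.317 ppm.
FC to add: 3.317 − 0.3 = 3.017 mg/L as Cl₂.
Cl₂ equivalent: 3.017 mg/L × 300,908 L = 908 g.
Product at 74.6% available Cl: 908 / 0.746 = 1217 g.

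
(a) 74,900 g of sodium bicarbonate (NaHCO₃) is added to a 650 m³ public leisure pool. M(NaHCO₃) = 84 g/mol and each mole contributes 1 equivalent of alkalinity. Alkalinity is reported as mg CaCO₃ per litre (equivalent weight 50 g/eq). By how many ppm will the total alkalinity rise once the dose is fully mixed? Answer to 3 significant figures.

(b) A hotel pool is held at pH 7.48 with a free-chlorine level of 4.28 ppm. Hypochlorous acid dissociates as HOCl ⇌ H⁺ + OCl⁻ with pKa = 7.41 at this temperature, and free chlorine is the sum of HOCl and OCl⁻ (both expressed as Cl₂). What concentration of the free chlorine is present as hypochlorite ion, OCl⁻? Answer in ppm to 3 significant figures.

(a) 68.6 ppm; (b) 2.31 ppm

(a) Volume: 650 m³ = 650,000 L.
(a) Moles of NaHCO₃: 74,900 g ÷ 84 g/mol = 891.7 mol → 891.7 eq of alkalinity.
(a) As CaCO₃: 891.7 eq × 50 g/eq = 44,580 g.
(a) Rise: 44,580 g / 650,000 L × 1000 = 68.59 mg/L.

(b) [OCl⁻]/[HOCl] = 10^(pH − pKa) = 10^(7.48 − 7.41) = 10^0.07 = 1.175.
(b) Fraction as HOCl = 1 / (1 + 1.175) = 0.4598.
(b) OCl⁻ = (1 − 0.4598) × 4.28 ppm = 2.312 ppm.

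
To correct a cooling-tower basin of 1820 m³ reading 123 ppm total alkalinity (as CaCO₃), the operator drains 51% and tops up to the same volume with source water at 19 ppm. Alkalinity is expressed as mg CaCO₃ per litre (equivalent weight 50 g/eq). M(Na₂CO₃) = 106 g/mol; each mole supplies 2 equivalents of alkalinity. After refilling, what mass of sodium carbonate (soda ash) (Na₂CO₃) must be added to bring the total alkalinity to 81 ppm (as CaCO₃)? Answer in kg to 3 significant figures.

21.3 kg

Volume: 1820 m³ = 1,820,000 L.
After draining 51% and refilling: 123 × 0.49 + 19 × 0.51 = 69.96 ppm.
Deficit to target: 81 − 69.96 = 11.04 mg/L.
As CaCO₃: 11.04 mg/L × 1,820,000 L = 20,090 g; ÷ 50 g/eq ÷ 2 = 200.9 mol Na₂CO₃.
Mass: 200.9 × 106 = 21,300 g.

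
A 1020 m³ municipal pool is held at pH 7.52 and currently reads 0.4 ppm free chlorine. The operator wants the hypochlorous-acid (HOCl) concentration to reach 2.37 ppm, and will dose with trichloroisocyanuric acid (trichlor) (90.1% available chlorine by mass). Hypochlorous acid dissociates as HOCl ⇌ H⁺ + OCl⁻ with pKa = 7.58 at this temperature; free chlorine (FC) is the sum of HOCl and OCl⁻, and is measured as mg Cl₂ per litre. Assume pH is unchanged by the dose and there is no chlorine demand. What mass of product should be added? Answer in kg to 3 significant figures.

Volume: 1020 m³ = 1,020,000 L.
[OCl⁻]/[HOCl] = 10^(pH − pKa) = 10^(7.52 − 7.58) = 0.871; fraction as HOCl = 1/(1 + 0.871) = 0.5345.
Free chlorine required for 2.37 ppm HOCl: 2.37 / 0.5345 = 4.434 ppm.
FC to add: 4.434 − 0.4 = 4.034 mg/L as Cl₂.
Cl₂ equivalent: 4.034 mg/L × 1,020,000 L = 4115 g.
Product at 90.1% available Cl: 4115 / 0.901 = 4567 g.

4.57 kg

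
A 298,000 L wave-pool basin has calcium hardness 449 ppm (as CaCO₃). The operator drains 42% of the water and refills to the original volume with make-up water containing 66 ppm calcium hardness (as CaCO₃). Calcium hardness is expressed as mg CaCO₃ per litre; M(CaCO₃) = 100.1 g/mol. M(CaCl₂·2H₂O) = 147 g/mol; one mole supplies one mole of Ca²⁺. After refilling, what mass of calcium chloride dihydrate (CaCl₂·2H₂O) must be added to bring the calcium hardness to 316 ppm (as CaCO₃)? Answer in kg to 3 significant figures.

After draining 42% and refilling: 449 × 0.58 + 66 × 0.42 = 288.14 ppm.
Deficit to target: 316 − 288.14 = 27.86 mg/L.
As CaCO₃: 27.86 mg/L × 298,000 L = 8302 g; ÷ 100.1 = 82.94 mol Ca²⁺.
Mass: 82.94 × 147 = 12,190 g.

12.2 kg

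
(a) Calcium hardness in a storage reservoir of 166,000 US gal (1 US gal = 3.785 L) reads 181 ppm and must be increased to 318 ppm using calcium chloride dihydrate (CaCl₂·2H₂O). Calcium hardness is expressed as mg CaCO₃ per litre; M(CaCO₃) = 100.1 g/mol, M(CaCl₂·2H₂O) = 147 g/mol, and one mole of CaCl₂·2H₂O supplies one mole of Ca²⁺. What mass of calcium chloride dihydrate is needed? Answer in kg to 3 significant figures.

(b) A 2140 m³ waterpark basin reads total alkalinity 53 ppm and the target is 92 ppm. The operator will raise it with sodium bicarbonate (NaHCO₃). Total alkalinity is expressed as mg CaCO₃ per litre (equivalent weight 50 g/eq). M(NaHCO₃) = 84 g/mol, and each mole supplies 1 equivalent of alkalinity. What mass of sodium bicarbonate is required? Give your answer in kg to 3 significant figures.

(a) 126 kg; (b) 140 kg

(a) Volume: 166,000 US gal × 3.785 L/gal = 628,310 L.
(a) Hardness to add: (318 − 181) = 137 mg/L as CaCO₃ × 628,310 L = 86,080 g as CaCO₃.
(a) Moles of Ca²⁺ (1 mol Ca²⁺ ≡ 1 mol CaCO₃): 86,080 / 100.1 g/mol = 859.9 mol.
(a) Mass of CaCl₂·2H₂O: 859.9 × 147 = 126,400 g.

(b) Volume: 2140 m³ = 2,140,000 L.
(b) Alkalinity to add: (92 − 53) = 39 mg/L as CaCO₃ × 2,140,000 L = 83,460 g as CaCO₃.
(b) Equivalents: 83,460 g ÷ 50 g/eq = 1669 eq.
(b) NaHCO₃ supplies 1 eq per mole → 1669 mol.
(b) Mass: 1669 mol × 84 g/mol = 140,200 g.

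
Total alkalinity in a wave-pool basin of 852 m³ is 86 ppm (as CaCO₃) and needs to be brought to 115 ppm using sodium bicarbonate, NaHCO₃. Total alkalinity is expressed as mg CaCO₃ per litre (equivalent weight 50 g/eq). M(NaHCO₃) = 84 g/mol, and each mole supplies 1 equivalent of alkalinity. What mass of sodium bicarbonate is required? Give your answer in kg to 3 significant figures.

Volume: 852 m³ = 852,000 L.
Alkalinity to add: (115 − 86) = 29 mg/L as CaCO₃ × 852,000 L = 24,710 g as CaCO₃.
Equivalents: 24,710 g ÷ 50 g/eq = 494.2 eq.
NaHCO₃ supplies 1 eq per mole → 494.2 mol.
Mass: 494.2 mol × 84 g/mol = 41,510 g.

41.5 kg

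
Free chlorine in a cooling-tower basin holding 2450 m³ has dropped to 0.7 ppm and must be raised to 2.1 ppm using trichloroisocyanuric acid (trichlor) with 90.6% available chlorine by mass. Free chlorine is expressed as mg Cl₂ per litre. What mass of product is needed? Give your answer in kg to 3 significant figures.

Volume: 2450 m³ = 2,450,000 L.
Chlorine deficit: 2.1 − 0.7 = 1.4 ppm = 1.4 mg/L as Cl₂.
Cl₂ equivalent needed: 1.4 mg/L × 2,450,000 L = 3,430,000 mg = 3430 g.
Product at 90.6% available chlorine: 3430 / 0.906 = 3786 g.

3.79 kg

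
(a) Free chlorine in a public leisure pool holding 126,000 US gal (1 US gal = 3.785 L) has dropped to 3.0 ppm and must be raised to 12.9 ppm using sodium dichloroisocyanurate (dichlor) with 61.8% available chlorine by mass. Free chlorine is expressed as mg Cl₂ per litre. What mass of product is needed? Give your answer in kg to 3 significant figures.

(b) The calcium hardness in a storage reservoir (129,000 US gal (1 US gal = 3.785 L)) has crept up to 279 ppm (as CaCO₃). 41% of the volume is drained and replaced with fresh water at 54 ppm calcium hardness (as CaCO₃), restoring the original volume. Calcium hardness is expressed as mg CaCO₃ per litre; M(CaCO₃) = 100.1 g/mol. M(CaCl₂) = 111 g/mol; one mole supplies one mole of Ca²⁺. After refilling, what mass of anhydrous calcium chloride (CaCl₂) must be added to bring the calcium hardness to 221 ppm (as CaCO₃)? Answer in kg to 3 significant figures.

(a) 7.64 kg; (b) 18.5 kg

(a) Volume: 126,000 US gal × 3.785 L/gal = 476,910 L.
(a) Chlorine deficit: 12.9 − 3.0 = 9.9 ppm = 9.9 mg/L as Cl₂.
(a) Cl₂ equivalent needed: 9.9 mg/L × 476,910 L = 4,721,000 mg = 4721 g.
(a) Product at 61.8% available chlorine: 4721 / 0.618 = 7640 g.

(b) Volume: 129,000 US gal × 3.785 L/gal = 488,265 L.
(b) After draining 41% and refilling: 279 × 0.59 + 54 × 0.41 = 186.75 ppm.
(b) Deficit to target: 221 − 186.75 = 34.25 mg/L.
(b) As CaCO₃: 34.25 mg/L × 488,265 L = 16,720 g; ÷ 100.1 = 167.1 mol Ca²⁺.
(b) Mass: 167.1 × 111 = 18,540 g.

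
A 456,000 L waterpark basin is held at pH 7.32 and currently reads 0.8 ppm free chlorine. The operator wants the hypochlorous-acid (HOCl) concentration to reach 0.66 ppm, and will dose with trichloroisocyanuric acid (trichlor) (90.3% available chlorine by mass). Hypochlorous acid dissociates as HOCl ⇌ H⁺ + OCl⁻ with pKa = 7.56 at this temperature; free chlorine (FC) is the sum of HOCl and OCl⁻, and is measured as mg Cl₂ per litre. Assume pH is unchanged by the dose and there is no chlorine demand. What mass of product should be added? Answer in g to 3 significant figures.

121 g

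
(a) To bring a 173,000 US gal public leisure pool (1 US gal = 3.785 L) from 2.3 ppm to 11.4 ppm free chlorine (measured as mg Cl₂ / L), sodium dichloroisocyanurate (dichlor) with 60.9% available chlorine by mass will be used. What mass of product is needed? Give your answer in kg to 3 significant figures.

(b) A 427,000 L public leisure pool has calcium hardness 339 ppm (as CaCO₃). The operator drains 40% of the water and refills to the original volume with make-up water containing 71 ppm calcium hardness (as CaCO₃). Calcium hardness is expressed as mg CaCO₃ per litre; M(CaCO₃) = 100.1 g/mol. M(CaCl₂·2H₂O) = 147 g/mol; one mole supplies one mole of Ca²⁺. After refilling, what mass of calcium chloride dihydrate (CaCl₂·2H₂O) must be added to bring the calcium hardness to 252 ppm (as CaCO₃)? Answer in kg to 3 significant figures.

(a) Volume: 173,000 US gal × 3.785 L/gal = 654,805 L.
(a) Chlorine deficit: 11.4 − 2.3 = 9.1 ppm = 9.1 mg/L as Cl₂.
(a) Cl₂ equivalent needed: 9.1 mg/L × 654,805 L = 5,959,000 mg = 5959 g.
(a) Product at 60.9% available chlorine: 5959 / 0.609 = 9784 g.

(b) After draining 40% and refilling: 339 × 0.60 + 71 × 0.40 = 231.8 ppm.
(b) Deficit to target: 252 − 231.8 = 20.2 mg/L.
(b) As CaCO₃: 20.2 mg/L × 427,000 L = 8625 g; ÷ 100.1 = 86.17 mol Ca²⁺.
(b) Mass: 86.17 × 147 = 12,670 g.

(a) 9.78 kg; (b) 12.7 kg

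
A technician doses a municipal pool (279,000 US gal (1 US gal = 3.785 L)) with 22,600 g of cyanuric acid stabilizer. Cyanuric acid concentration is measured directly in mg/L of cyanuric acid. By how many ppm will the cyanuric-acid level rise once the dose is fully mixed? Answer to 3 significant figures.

21.4 ppm

Volume: 279,000 US gal × 3.785 L/gal = 1,056,015 L.
Rise: 22,600 g / 1,056,015 L × 1000 = 21.4 mg/L.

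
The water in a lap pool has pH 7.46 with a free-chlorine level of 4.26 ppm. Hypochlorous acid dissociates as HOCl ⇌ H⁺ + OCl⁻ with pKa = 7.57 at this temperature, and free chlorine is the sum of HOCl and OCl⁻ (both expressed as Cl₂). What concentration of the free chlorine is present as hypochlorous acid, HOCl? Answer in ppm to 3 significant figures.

2.40 ppm

[OCl⁻]/[HOCl] = 10^(pH − pKa) = 10^(7.46 − 7.57) = 10^-0.11 = 0.7762.
Fraction as HOCl = 1 / (1 + 0.7762) = 0.563.
HOCl = 0.563 × 4.26 ppm = 2.398 ppm.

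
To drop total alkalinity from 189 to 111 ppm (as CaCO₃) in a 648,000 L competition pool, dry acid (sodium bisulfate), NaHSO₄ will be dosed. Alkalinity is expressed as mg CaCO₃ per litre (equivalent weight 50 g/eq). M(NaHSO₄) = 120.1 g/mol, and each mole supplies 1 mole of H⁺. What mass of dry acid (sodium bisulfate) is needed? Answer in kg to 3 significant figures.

Alkalinity to neutralize: (189 − 111) = 78 mg/L as CaCO₃ × 648,000 L = 50,540 g as CaCO₃.
Equivalents of H⁺ required: 50,540 ÷ 50 g/eq = 1011 eq = 1011 mol NaHSO₄.
Mass of NaHSO₄: 1011 × 120.1 = 121,400 g.

121 kg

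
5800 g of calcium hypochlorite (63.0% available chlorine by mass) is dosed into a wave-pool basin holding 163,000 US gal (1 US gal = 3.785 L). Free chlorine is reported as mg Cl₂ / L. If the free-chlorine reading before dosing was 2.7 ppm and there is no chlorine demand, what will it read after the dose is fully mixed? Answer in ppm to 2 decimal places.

Volume: 163,000 US gal × 3.785 L/gal = 616,955 L.
Available chlorine delivered: 5800 g × 0.63 = 3654 g as Cl₂.
Concentration rise: 3654 g / 616,955 L = 5.923 mg/L = 5.92 ppm.
Final FC: 2.7 + 5.92 = 8.62 ppm.

8.62 ppm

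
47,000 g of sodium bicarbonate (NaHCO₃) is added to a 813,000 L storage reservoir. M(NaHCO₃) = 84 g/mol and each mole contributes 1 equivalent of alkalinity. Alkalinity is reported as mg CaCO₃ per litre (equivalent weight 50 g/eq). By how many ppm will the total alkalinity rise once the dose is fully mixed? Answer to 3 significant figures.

34.4 ppm

Moles of NaHCO₃: 47,000 g ÷ 84 g/mol = 559.5 mol → 559.5 eq of alkalinity.
As CaCO₃: 559.5 eq × 50 g/eq = 27,980 g.
Rise: 27,980 g / 813,000 L × 1000 = 34.41 mg/L.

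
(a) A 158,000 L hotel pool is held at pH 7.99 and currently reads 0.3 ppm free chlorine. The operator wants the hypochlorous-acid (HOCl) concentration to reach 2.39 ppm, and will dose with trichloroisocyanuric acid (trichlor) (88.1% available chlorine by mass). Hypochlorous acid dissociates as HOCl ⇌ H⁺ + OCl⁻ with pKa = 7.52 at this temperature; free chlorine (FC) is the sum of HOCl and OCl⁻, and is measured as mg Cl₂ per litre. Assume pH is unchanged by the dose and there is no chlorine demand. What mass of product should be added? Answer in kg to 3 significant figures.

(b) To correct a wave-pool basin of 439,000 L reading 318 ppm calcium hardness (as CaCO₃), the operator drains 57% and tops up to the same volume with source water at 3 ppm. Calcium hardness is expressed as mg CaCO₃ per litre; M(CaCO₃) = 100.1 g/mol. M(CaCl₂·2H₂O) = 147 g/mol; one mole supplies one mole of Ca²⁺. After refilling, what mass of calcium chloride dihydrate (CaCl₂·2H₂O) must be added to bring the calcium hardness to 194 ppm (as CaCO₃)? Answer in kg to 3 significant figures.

(a) [OCl⁻]/[HOCl] = 10^(pH − pKa) = 10^(7.99 − 7.52) = 2.951; fraction as HOCl = 1/(1 + 2.951) = 0.2531.
(a) Free chlorine required for 2.39 ppm HOCl: 2.39 / 0.2531 = 9.443 ppm.
(a) FC to add: 9.443 − 0.3 = 9.143 mg/L as Cl₂.
(a) Cl₂ equivalent: 9.143 mg/L × 158,000 L = 1445 g.
(a) Product at 88.1% available Cl: 1445 / 0.881 = 1640 g.

(b) After draining 57% and refilling: 318 × 0.43 + 3 × 0.57 = 138.45 ppm.
(b) Deficit to target: 194 − 138.45 = 55.55 mg/L.
(b) As CaCO₃: 55.55 mg/L × 439,000 L = 24,390 g; ÷ 100.1 = 243.6 mol Ca²⁺.
(b) Mass: 243.6 × 147 = 35,810 g.

(a) 1.64 kg; (b) 35.8 kg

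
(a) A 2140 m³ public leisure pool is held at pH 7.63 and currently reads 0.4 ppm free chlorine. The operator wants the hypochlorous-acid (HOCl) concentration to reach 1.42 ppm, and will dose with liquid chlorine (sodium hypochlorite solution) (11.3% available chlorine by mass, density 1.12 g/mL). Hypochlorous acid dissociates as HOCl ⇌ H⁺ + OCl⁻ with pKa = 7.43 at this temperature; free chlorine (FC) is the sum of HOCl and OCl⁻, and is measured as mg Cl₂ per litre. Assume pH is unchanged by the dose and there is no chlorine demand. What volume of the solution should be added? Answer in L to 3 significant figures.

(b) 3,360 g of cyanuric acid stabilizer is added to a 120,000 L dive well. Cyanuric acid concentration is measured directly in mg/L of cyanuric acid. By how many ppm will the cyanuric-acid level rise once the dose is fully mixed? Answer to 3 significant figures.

(a) Volume: 2140 m³ = 2,140,000 L.
(a) [OCl⁻]/[HOCl] = 10^(pH − pKa) = 10^(7.63 − 7.43) = 1.585; fraction as HOCl = 1/(1 + 1.585) = 0.3869.
(a) Free chlorine required for 1.42 ppm HOCl: 1.42 / 0.3869 = 3.671 ppm.
(a) FC to add: 3.671 − 0.4 = 3.271 mg/L as Cl₂.
(a) Cl₂ equivalent: 3.271 mg/L × 2,140,000 L = 6999 g.
(a) Product at 11.3% available Cl: 6999 / 0.113 = 61,940 g.
(a) Volume: 61,940 g ÷ 1.12 g/mL = 55,300 mL.

(b) Rise: 3,360 g / 120,000 L × 1000 = 28 mg/L.

(a) 55.3 L; (b) 28.0 ppm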